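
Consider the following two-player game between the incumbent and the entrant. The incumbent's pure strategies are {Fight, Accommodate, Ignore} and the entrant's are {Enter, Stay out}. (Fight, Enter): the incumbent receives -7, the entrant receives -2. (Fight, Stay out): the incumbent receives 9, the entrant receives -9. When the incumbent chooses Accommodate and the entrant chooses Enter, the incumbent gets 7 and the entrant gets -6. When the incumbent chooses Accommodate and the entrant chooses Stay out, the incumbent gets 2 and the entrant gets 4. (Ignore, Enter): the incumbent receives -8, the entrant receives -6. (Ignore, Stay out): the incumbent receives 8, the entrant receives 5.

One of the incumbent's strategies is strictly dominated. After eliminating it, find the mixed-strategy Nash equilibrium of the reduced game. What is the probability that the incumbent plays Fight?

p = 10/17

The incumbent's strategy Ignore is strictly dominated by Fight: -7 > -8 and 9 > 8. Eliminate Ignore.
For the entrant to be willing to mix, the entrant must be indifferent between Enter and Stay out, which pins down the incumbent's mix.
  the entrant's payoff from Enter: p·(-2) + (1−p)·(-6) = 4p - 6
  the entrant's payoff from Stay out: p·(-9) + (1−p)·4 = -13p + 4
  4p - 6 = -13p + 4  ⇒  17p = 10  ⇒  p = 10/17.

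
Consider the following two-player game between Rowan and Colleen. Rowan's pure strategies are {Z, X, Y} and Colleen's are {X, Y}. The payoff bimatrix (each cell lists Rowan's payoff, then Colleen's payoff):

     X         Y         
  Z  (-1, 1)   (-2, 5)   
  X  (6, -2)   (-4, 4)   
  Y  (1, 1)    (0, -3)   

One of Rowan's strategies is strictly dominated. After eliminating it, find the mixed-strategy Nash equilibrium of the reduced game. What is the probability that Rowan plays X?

Rowan's strategy Z is strictly dominated by Y: 1 > -1 and 0 > -2. Eliminate Z.
Colleen's indifference between X and Y determines Rowan's mixing probability p:
  Colleen's expected payoff from X: p·(-2) + (1−p)·1 = -3p + 1
  Colleen's expected payoff from Y: p·4 + (1−p)·(-3) = 7p - 3
  -3p + 1 = 7p - 3  ⇒  -10p = -4  ⇒  p = 2/5.

p = 2/5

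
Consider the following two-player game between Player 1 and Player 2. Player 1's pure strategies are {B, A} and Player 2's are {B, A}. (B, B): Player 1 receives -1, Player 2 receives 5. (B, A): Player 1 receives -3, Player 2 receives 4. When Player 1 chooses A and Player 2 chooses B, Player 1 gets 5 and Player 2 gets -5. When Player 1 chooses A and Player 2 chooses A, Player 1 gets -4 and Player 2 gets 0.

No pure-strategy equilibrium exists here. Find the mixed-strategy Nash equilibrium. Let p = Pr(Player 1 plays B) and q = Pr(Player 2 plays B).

p = 5/6, q = 1/7

For Player 2 to be willing to mix, Player 2 must be indifferent between B and A, which pins down Player 1's mix.
  Player 2's expected payoff from B: p·5 + (1−p)·(-5) = 10p - 5
  Player 2's expected payoff from A: p·4 + (1−p)·0 = 4p
  10p - 5 = 4p  ⇒  6p = 5  ⇒  p = 5/6.
In a mixed equilibrium Player 1 is indifferent between B and A; this condition fixes q.
  Player 1's payoff to B: q·(-1) + (1−q)·(-3) = 2q - 3
  Player 1's payoff to A: q·5 + (1−q)·(-4) = 9q - 4
  2q - 3 = 9q - 4  ⇒  -7q = -1  ⇒  q = 1/7.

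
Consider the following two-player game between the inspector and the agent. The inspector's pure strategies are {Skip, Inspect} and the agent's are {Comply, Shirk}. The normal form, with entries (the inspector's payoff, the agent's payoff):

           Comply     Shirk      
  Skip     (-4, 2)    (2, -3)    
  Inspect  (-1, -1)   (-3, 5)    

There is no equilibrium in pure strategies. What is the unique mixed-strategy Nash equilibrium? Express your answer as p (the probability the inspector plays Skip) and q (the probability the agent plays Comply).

p = 6/11, q = 5/8

The inspector's mix must leave the agent indifferent between Comply and Shirk.
  the agent's expected payoff from Comply: p·2 + (1−p)·(-1) = 3p - 1
  the agent's expected payoff from Shirk: p·(-3) + (1−p)·5 = -8p + 5
  3p - 1 = -8p + 5  ⇒  11p = 6  ⇒  p = 6/11.
In a mixed equilibrium the inspector is indifferent between Skip and Inspect; this condition fixes q.
  the inspector's expected payoff from Skip: q·(-4) + (1−q)·2 = -6q + 2
  the inspector's expected payoff from Inspect: q·(-1) + (1−q)·(-3) = 2q - 3
  -6q + 2 = 2q - 3  ⇒  -8q = -5  ⇒  q = 5/8.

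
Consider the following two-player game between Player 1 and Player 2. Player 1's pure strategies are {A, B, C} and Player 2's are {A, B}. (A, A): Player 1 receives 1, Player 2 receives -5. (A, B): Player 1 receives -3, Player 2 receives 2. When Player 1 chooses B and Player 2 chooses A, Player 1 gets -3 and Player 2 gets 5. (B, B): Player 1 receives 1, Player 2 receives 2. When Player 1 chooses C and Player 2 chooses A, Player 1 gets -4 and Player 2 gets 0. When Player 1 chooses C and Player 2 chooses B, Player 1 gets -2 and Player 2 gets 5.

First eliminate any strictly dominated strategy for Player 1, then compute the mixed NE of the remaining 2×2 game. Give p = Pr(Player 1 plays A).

p = 3/10

Player 1's strategy C is strictly dominated by B: -3 > -4 and 1 > -2. Eliminate C.
Player 2's indifference between A and B determines Player 1's mixing probability p:
  Player 2's expected payoff from A: p·(-5) + (1−p)·5 = -10p + 5
  Player 2's expected payoff from B: p·2 + (1−p)·2 = 2
  -10p + 5 = 2  ⇒  -10p = -3  ⇒  p = 3/10.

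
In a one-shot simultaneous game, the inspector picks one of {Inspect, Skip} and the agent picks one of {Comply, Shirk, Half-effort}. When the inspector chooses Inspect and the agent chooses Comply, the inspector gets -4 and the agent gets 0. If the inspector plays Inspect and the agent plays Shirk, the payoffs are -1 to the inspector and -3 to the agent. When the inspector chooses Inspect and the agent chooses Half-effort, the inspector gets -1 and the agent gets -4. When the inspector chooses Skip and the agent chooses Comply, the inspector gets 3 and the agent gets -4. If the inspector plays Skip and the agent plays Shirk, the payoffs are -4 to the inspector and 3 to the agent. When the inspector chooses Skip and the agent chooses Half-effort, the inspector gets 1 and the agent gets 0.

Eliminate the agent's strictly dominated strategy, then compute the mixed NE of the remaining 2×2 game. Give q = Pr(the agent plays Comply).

q = 3/10

The agent's strategy Half-effort is strictly dominated by Shirk: -3 > -4 and 3 > 0. Eliminate Half-effort.
The inspector's indifference between Inspect and Skip determines the agent's mixing probability q:
  the inspector's expected payoff from Inspect: q·(-4) + (1−q)·(-1) = -3q - 1
  the inspector's expected payoff from Skip: q·3 + (1−q)·(-4) = 7q - 4
  -3q - 1 = 7q - 4  ⇒  -10q = -3  ⇒  q = 3/10.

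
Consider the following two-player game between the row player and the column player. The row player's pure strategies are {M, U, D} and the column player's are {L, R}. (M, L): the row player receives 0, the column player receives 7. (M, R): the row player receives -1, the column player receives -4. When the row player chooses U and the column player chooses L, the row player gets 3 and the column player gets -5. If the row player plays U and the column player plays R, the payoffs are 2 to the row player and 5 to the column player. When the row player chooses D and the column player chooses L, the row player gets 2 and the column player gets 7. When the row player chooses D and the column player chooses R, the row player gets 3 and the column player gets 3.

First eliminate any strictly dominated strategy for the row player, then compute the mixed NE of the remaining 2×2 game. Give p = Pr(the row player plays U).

p = 2/7

The row player's strategy M is strictly dominated by U: 3 > 0 and 2 > -1. Eliminate M.
For the column player to be willing to mix, the column player must be indifferent between L and R, which pins down the row player's mix.
  the column player's payoff to L: p·(-5) + (1−p)·7 = -12p + 7
  the column player's payoff to R: p·5 + (1−p)·3 = 2p + 3
  -12p + 7 = 2p + 3  ⇒  -14p = -4  ⇒  p = 2/7.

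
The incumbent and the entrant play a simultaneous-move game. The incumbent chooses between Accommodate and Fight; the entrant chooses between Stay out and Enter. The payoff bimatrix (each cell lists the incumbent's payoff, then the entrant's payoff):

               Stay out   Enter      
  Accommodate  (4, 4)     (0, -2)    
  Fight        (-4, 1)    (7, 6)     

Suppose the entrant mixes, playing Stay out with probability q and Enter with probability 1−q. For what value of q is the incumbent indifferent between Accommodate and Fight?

q = 7/15

The incumbent's indifference between Accommodate and Fight determines the entrant's mixing probability q:
  the incumbent's expected payoff from Accommodate: q·4 + (1−q)·0 = 4q
  the incumbent's expected payoff from Fight: q·(-4) + (1−q)·7 = -11q + 7
  4q = -11q + 7  ⇒  15q = 7  ⇒  q = 7/15.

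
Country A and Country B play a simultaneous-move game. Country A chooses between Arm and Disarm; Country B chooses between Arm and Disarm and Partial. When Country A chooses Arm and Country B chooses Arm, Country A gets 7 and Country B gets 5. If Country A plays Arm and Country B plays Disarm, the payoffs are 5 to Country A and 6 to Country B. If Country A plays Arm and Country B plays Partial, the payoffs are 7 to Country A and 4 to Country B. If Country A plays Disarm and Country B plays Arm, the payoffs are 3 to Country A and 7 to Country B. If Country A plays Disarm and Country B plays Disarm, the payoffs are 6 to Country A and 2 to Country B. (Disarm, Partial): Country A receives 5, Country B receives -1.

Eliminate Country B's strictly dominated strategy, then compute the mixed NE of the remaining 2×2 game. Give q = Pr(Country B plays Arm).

Country B's strategy Partial is strictly dominated by Disarm: 6 > 4 and 2 > -1. Eliminate Partial.
In a mixed equilibrium Country A is indifferent between Arm and Disarm; this condition fixes q.
  Country A's payoff to Arm: q·7 + (1−q)·5 = 2q + 5
  Country A's payoff to Disarm: q·3 + (1−q)·6 = -3q + 6
  2q + 5 = -3q + 6  ⇒  5q = 1  ⇒  q = 1/5.

q = 1/5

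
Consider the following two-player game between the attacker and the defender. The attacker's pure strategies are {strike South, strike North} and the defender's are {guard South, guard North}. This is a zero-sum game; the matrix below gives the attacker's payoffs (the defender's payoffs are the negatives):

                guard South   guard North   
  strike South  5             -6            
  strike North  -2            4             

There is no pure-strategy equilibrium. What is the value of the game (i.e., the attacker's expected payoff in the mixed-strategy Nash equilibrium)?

In a mixed equilibrium the attacker is indifferent between strike South and strike North; this condition fixes q.
  the attacker's payoff to strike South: q·5 + (1−q)·(-6) = 11q - 6
  the attacker's payoff to strike North: q·(-2) + (1−q)·4 = -6q + 4
  11q - 6 = -6q + 4  ⇒  17q = 10  ⇒  q = 10/17.
The value is the attacker's expected payoff against this mix (using strike South): (10/17)·5 + (7/17)·(-6) = 8/17.

v = 8/17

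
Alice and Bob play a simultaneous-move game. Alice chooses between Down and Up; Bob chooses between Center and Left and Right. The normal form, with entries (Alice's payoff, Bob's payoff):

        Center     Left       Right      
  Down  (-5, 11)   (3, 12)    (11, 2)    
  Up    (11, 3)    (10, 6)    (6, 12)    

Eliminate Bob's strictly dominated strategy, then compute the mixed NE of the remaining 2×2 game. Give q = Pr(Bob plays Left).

Bob's strategy Center is strictly dominated by Left: 12 > 11 and 6 > 3. Eliminate Center.
For Alice to be willing to mix, Alice must be indifferent between Down and Up, which pins down Bob's mix.
  Alice's payoff to Down: q·3 + (1−q)·11 = -8q + 11
  Alice's payoff to Up: q·10 + (1−q)·6 = 4q + 6
  -8q + 11 = 4q + 6  ⇒  -12q = -5  ⇒  q = 5/12.

q = 5/12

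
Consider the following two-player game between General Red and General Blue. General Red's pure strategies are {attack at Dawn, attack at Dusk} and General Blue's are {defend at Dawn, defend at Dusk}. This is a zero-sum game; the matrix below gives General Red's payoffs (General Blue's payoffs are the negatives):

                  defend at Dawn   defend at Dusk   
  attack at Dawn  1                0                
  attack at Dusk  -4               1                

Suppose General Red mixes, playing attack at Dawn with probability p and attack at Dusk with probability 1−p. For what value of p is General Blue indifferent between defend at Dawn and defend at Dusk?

General Blue's indifference between defend at Dawn and defend at Dusk determines General Red's mixing probability p:
  General Blue's payoff to defend at Dawn: p·(-1) + (1−p)·4 = -5p + 4
  General Blue's payoff to defend at Dusk: p·0 + (1−p)·(-1) = p - 1
  -5p + 4 = p - 1  ⇒  -6p = -5  ⇒  p = 5/6.

p = 5/6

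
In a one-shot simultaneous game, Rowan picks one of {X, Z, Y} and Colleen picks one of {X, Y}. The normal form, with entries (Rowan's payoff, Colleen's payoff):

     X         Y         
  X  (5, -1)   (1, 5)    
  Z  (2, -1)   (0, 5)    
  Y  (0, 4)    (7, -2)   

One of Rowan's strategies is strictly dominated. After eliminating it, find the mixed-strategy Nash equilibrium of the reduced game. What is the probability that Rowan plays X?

Rowan's strategy Z is strictly dominated by X: 5 > 2 and 1 > 0. Eliminate Z.
Set Colleen's expected payoff from X equal to that from Y:
  Colleen's expected payoff from X: p·(-1) + (1−p)·4 = -5p + 4
  Colleen's expected payoff from Y: p·5 + (1−p)·(-2) = 7p - 2
  -5p + 4 = 7p - 2  ⇒  -12p = -6  ⇒  p = 1/2.

p = 1/2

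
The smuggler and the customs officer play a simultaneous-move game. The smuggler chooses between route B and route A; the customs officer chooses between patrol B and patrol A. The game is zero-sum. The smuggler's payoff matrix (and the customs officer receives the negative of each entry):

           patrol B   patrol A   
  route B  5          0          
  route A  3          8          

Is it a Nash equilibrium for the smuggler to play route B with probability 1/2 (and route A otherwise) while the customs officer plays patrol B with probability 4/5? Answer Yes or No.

Yes

Check the customs officer's indifference given the smuggler's mix p = 1/2:
  payoff from patrol B = -4; payoff from patrol A = -4 — equal.
Check the smuggler's indifference given the customs officer's mix q = 4/5:
  payoff from route B = 4; payoff from route A = 4 — equal.
Both players are indifferent, so neither can profitably deviate.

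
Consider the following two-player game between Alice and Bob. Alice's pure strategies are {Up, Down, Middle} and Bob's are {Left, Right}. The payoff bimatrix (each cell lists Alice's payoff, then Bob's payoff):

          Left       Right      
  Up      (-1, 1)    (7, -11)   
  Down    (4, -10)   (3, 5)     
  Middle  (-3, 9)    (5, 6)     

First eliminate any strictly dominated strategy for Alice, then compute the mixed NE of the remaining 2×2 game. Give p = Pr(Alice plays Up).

p = 5/9

Alice's strategy Middle is strictly dominated by Up: -1 > -3 and 7 > 5. Eliminate Middle.
For Bob to be willing to mix, Bob must be indifferent between Left and Right, which pins down Alice's mix.
  Bob's payoff to Left: p·1 + (1−p)·(-10) = 11p - 10
  Bob's payoff to Right: p·(-11) + (1−p)·5 = -16p + 5
  11p - 10 = -16p + 5  ⇒  27p = 15  ⇒  p = 5/9.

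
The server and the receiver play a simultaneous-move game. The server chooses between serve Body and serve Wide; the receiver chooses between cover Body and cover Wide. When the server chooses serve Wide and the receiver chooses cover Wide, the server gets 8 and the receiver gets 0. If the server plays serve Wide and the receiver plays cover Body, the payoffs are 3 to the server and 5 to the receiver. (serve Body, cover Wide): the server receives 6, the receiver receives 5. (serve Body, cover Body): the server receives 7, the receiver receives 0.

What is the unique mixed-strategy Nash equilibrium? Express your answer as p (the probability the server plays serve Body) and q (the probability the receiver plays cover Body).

The server's mix must leave the receiver indifferent between cover Body and cover Wide.
  the receiver's expected payoff from cover Body: p·0 + (1−p)·5 = -5p + 5
  the receiver's expected payoff from cover Wide: p·5 + (1−p)·0 = 5p
  -5p + 5 = 5p  ⇒  -10p = -5  ⇒  p = 1/2.
The receiver's mix must leave the server indifferent between serve Body and serve Wide.
  the server's expected payoff from serve Body: q·7 + (1−q)·6 = q + 6
  the server's expected payoff from serve Wide: q·3 + (1−q)·8 = -5q + 8
  q + 6 = -5q + 8  ⇒  6q = 2  ⇒  q = 1/3.

p = 1/2, q = 1/3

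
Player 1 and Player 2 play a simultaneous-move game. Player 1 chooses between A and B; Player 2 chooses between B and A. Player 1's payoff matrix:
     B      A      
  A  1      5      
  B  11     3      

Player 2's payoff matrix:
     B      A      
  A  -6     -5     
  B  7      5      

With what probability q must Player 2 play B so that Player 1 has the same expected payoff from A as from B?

Player 2's mix must leave Player 1 indifferent between A and B.
  Player 1's payoff from A: q·1 + (1−q)·5 = -4q + 5
  Player 1's payoff from B: q·11 + (1−q)·3 = 8q + 3
  -4q + 5 = 8q + 3  ⇒  -12q = -2  ⇒  q = 1/6.

q = 1/6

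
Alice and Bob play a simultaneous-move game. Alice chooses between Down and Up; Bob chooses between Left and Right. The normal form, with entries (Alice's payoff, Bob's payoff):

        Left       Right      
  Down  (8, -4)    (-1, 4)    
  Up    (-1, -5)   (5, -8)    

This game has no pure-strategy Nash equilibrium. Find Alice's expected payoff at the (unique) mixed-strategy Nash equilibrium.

Bob's mix must leave Alice indifferent between Down and Up.
  Alice's payoff from Down: q·8 + (1−q)·(-1) = 9q - 1
  Alice's payoff from Up: q·(-1) + (1−q)·5 = -6q + 5
  9q - 1 = -6q + 5  ⇒  15q = 6  ⇒  q = 2/5.
At equilibrium Alice is indifferent across rows, so Alice's payoff equals the payoff from Down: (2/5)·8 + (3/5)·(-1) = 13/5.

13/5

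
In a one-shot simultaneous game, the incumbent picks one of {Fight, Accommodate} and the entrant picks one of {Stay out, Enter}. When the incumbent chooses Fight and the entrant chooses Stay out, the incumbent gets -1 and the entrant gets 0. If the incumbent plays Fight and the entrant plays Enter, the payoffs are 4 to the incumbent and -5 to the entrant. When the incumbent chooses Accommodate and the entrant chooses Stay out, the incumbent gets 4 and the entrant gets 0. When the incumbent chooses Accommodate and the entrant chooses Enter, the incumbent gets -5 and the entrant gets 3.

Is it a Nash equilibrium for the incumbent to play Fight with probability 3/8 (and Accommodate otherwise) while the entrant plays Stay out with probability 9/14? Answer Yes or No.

Check the entrant's indifference given the incumbent's mix p = 3/8:
  payoff from Stay out = 0; payoff from Enter = 0 — equal.
Check the incumbent's indifference given the entrant's mix q = 9/14:
  payoff from Fight = 11/14; payoff from Accommodate = 11/14 — equal.
Both players are indifferent, so neither can profitably deviate.

Yes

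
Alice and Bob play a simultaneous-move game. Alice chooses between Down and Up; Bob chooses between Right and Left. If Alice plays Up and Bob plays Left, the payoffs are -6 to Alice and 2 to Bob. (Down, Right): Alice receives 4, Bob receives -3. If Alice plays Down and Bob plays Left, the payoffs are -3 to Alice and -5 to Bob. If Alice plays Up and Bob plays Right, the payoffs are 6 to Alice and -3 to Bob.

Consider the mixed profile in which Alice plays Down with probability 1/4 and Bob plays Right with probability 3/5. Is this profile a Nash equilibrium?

Given Alice's mix p = 1/4, Bob's payoff from Right is -3 but from Left is 1/4. Bob strictly prefers Left, so Bob would not mix.
So the proposed profile is not a Nash equilibrium.

No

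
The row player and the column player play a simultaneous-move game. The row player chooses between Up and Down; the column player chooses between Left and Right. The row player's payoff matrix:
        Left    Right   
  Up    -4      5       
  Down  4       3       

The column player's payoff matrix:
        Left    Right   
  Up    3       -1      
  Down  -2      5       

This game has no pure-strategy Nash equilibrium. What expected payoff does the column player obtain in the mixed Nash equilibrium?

13/11

The column player's indifference between Left and Right determines the row player's mixing probability p:
  the column player's expected payoff from Left: p·3 + (1−p)·(-2) = 5p - 2
  the column player's expected payoff from Right: p·(-1) + (1−p)·5 = -6p + 5
  5p - 2 = -6p + 5  ⇒  11p = 7  ⇒  p = 7/11.
At equilibrium the column player is indifferent across columns, so the column player's payoff equals the payoff from Left: (7/11)·3 + (4/11)·(-2) = 13/11.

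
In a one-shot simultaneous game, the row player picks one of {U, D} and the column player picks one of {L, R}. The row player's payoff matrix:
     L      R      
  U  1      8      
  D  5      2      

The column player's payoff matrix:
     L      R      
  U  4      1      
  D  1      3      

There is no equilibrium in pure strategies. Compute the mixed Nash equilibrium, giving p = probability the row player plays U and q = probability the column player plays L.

p = 2/5, q = 3/5

The column player's indifference between L and R determines the row player's mixing probability p:
  the column player's payoff to L: p·4 + (1−p)·1 = 3p + 1
  the column player's payoff to R: p·1 + (1−p)·3 = -2p + 3
  3p + 1 = -2p + 3  ⇒  5p = 2  ⇒  p = 2/5.
In a mixed equilibrium the row player is indifferent between U and D; this condition fixes q.
  the row player's payoff to U: q·1 + (1−q)·8 = -7q + 8
  the row player's payoff to D: q·5 + (1−q)·2 = 3q + 2
  -7q + 8 = 3q + 2  ⇒  -10q = -6  ⇒  q = 3/5.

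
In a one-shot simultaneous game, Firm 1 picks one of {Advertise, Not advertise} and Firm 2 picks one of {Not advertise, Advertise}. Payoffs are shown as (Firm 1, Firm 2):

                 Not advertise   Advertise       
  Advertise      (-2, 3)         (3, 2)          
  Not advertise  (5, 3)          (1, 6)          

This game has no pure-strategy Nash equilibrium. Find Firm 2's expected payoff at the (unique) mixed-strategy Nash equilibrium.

3

Set Firm 2's expected payoff from Not advertise equal to that from Advertise:
  Firm 2's payoff from Not advertise: p·3 + (1−p)·3 = 3
  Firm 2's payoff from Advertise: p·2 + (1−p)·6 = -4p + 6
  3 = -4p + 6  ⇒  4p = 3  ⇒  p = 3/4.
At equilibrium Firm 2 is indifferent across columns, so Firm 2's payoff equals the payoff from Not advertise: (3/4)·3 + (1/4)·3 = 3.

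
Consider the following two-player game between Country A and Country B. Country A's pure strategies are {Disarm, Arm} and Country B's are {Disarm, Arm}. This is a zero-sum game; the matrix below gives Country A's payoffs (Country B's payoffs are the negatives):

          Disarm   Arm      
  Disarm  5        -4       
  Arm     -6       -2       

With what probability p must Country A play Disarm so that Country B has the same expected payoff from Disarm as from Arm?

Set Country B's expected payoff from Disarm equal to that from Arm:
  Country B's payoff from Disarm: p·(-5) + (1−p)·6 = -11p + 6
  Country B's payoff from Arm: p·4 + (1−p)·2 = 2p + 2
  -11p + 6 = 2p + 2  ⇒  -13p = -4  ⇒  p = 4/13.

p = 4/13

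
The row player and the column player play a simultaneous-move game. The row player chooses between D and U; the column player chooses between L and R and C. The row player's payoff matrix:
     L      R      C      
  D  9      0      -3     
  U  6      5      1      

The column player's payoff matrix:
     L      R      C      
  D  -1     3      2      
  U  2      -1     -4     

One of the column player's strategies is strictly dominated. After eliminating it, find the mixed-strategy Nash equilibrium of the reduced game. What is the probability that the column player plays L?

The column player's strategy C is strictly dominated by R: 3 > 2 and -1 > -4. Eliminate C.
The row player's indifference between D and U determines the column player's mixing probability q:
  the row player's expected payoff from D: q·9 + (1−q)·0 = 9q
  the row player's expected payoff from U: q·6 + (1−q)·5 = q + 5
  9q = q + 5  ⇒  8q = 5  ⇒  q = 5/8.

q = 5/8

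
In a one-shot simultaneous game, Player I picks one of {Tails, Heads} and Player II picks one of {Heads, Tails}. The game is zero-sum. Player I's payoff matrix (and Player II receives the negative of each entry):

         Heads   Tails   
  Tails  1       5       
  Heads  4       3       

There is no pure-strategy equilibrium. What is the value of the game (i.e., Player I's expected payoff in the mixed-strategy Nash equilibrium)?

Set Player I's expected payoff from Tails equal to that from Heads:
  Player I's payoff from Tails: q·1 + (1−q)·5 = -4q + 5
  Player I's payoff from Heads: q·4 + (1−q)·3 = q + 3
  -4q + 5 = q + 3  ⇒  -5q = -2  ⇒  q = 2/5.
The value is Player I's expected payoff against this mix (using Tails): (2/5)·1 + (3/5)·5 = 17/5.

v = 17/5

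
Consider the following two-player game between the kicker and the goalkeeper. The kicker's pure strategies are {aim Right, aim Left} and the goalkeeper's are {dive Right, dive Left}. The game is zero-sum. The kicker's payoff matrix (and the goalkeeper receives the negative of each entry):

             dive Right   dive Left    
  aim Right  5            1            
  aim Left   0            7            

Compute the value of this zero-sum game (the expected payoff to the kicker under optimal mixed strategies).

The kicker's indifference between aim Right and aim Left determines the goalkeeper's mixing probability q:
  the kicker's expected payoff from aim Right: q·5 + (1−q)·1 = 4q + 1
  the kicker's expected payoff from aim Left: q·0 + (1−q)·7 = -7q + 7
  4q + 1 = -7q + 7  ⇒  11q = 6  ⇒  q = 6/11.
The value is the kicker's expected payoff against this mix (using aim Right): (6/11)·5 + (5/11)·1 = 35/11.

v = 35/11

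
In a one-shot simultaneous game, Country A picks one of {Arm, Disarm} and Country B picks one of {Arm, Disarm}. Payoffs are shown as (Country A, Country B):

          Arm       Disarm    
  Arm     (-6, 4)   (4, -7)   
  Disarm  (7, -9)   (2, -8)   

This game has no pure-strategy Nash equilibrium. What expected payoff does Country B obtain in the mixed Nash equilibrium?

Country B's indifference between Arm and Disarm determines Country A's mixing probability p:
  Country B's payoff from Arm: p·4 + (1−p)·(-9) = 13p - 9
  Country B's payoff from Disarm: p·(-7) + (1−p)·(-8) = p - 8
  13p - 9 = p - 8  ⇒  12p = 1  ⇒  p = 1/12.
At equilibrium Country B is indifferent across columns, so Country B's payoff equals the payoff from Arm: (1/12)·4 + (11/12)·(-9) = -95/12.

-95/12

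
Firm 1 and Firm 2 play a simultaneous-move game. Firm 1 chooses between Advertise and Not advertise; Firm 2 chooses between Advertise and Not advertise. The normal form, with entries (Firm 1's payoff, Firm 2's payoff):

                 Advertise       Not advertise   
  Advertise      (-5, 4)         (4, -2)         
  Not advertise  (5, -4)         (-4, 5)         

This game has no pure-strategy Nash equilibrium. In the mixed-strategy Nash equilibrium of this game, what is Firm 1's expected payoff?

Firm 2's mix must leave Firm 1 indifferent between Advertise and Not advertise.
  Firm 1's payoff from Advertise: q·(-5) + (1−q)·4 = -9q + 4
  Firm 1's payoff from Not advertise: q·5 + (1−q)·(-4) = 9q - 4
  -9q + 4 = 9q - 4  ⇒  -18q = -8  ⇒  q = 4/9.
At equilibrium Firm 1 is indifferent across rows, so Firm 1's payoff equals the payoff from Advertise: (4/9)·(-5) + (5/9)·4 = 0.

0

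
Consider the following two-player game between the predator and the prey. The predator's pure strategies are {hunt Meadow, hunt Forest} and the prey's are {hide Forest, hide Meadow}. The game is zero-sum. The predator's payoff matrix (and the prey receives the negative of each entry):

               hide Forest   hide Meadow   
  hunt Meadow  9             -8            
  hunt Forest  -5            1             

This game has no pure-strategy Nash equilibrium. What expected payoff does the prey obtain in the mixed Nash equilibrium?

Set the prey's expected payoff from hide Forest equal to that from hide Meadow:
  the prey's expected payoff from hide Forest: p·(-9) + (1−p)·5 = -14p + 5
  the prey's expected payoff from hide Meadow: p·8 + (1−p)·(-1) = 9p - 1
  -14p + 5 = 9p - 1  ⇒  -23p = -6  ⇒  p = 6/23.
At equilibrium the prey is indifferent across columns, so the prey's payoff equals the payoff from hide Forest: (6/23)·(-9) + (17/23)·5 = 31/23.

31/23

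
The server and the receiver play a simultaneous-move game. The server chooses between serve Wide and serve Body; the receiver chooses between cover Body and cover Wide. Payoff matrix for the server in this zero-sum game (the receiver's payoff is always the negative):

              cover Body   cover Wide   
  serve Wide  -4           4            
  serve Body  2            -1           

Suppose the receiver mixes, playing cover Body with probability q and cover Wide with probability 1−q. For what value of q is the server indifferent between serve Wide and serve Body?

q = 5/11

For the server to be willing to mix, the server must be indifferent between serve Wide and serve Body, which pins down the receiver's mix.
  the server's payoff to serve Wide: q·(-4) + (1−q)·4 = -8q + 4
  the server's payoff to serve Body: q·2 + (1−q)·(-1) = 3q - 1
  -8q + 4 = 3q - 1  ⇒  -11q = -5  ⇒  q = 5/11.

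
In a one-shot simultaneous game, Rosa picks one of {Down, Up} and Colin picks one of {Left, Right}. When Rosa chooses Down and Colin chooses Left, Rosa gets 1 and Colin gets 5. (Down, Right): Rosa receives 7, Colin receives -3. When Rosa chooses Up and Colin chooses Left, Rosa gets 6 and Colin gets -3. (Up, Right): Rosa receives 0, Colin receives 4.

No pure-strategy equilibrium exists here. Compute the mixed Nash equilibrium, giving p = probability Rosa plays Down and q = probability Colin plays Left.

For Colin to be willing to mix, Colin must be indifferent between Left and Right, which pins down Rosa's mix.
  Colin's payoff to Left: p·5 + (1−p)·(-3) = 8p - 3
  Colin's payoff to Right: p·(-3) + (1−p)·4 = -7p + 4
  8p - 3 = -7p + 4  ⇒  15p = 7  ⇒  p = 7/15.
For Rosa to be willing to mix, Rosa must be indifferent between Down and Up, which pins down Colin's mix.
  Rosa's payoff to Down: q·1 + (1−q)·7 = -6q + 7
  Rosa's payoff to Up: q·6 + (1−q)·0 = 6q
  -6q + 7 = 6q  ⇒  -12q = -7  ⇒  q = 7/12.

p = 7/15, q = 7/12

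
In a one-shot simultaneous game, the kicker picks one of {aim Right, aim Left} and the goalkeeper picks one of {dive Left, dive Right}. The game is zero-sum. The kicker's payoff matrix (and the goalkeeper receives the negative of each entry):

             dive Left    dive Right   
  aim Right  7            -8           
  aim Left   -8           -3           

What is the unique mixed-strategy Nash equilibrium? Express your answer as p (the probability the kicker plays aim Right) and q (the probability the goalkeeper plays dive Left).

In a mixed equilibrium the goalkeeper is indifferent between dive Left and dive Right; this condition fixes p.
  the goalkeeper's payoff to dive Left: p·(-7) + (1−p)·8 = -15p + 8
  the goalkeeper's payoff to dive Right: p·8 + (1−p)·3 = 5p + 3
  -15p + 8 = 5p + 3  ⇒  -20p = -5  ⇒  p = 1/4.
In a mixed equilibrium the kicker is indifferent between aim Right and aim Left; this condition fixes q.
  the kicker's expected payoff from aim Right: q·7 + (1−q)·(-8) = 15q - 8
  the kicker's expected payoff from aim Left: q·(-8) + (1−q)·(-3) = -5q - 3
  15q - 8 = -5q - 3  ⇒  20q = 5  ⇒  q = 1/4.

p = 1/4, q = 1/4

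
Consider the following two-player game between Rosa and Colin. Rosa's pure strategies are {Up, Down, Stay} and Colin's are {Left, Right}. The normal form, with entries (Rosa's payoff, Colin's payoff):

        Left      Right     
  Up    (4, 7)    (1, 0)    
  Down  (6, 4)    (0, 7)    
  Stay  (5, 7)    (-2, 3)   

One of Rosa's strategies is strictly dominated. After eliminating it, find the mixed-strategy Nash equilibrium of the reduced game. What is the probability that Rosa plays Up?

Rosa's strategy Stay is strictly dominated by Down: 6 > 5 and 0 > -2. Eliminate Stay.
For Colin to be willing to mix, Colin must be indifferent between Left and Right, which pins down Rosa's mix.
  Colin's expected payoff from Left: p·7 + (1−p)·4 = 3p + 4
  Colin's expected payoff from Right: p·0 + (1−p)·7 = -7p + 7
  3p + 4 = -7p + 7  ⇒  10p = 3  ⇒  p = 3/10.

p = 3/10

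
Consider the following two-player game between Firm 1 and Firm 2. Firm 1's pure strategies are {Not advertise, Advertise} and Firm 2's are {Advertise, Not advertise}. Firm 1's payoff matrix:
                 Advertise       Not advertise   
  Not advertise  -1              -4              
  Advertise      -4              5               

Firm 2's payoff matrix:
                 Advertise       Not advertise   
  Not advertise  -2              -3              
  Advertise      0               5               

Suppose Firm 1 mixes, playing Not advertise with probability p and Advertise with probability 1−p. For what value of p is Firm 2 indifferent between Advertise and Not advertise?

Set Firm 2's expected payoff from Advertise equal to that from Not advertise:
  Firm 2's payoff from Advertise: p·(-2) + (1−p)·0 = -2p
  Firm 2's payoff from Not advertise: p·(-3) + (1−p)·5 = -8p + 5
  -2p = -8p + 5  ⇒  6p = 5  ⇒  p = 5/6.

p = 5/6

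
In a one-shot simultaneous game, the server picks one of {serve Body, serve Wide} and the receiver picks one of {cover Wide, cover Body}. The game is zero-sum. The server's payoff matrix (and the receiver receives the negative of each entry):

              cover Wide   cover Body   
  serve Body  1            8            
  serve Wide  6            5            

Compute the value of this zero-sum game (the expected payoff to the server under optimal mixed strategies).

v = 43/8

The server's indifference between serve Body and serve Wide determines the receiver's mixing probability q:
  the server's expected payoff from serve Body: q·1 + (1−q)·8 = -7q + 8
  the server's expected payoff from serve Wide: q·6 + (1−q)·5 = q + 5
  -7q + 8 = q + 5  ⇒  -8q = -3  ⇒  q = 3/8.
The value is the server's expected payoff against this mix (using serve Body): (3/8)·1 + (5/8)·8 = 43/8.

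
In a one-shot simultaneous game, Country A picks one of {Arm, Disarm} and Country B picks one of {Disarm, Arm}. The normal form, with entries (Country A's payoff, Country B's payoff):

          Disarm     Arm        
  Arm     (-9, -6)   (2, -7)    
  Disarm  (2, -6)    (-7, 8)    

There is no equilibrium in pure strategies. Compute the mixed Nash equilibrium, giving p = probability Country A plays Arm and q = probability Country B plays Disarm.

p = 14/15, q = 9/20

Set Country B's expected payoff from Disarm equal to that from Arm:
  Country B's payoff from Disarm: p·(-6) + (1−p)·(-6) = -6
  Country B's payoff from Arm: p·(-7) + (1−p)·8 = -15p + 8
  -6 = -15p + 8  ⇒  15p = 14  ⇒  p = 14/15.
Set Country A's expected payoff from Arm equal to that from Disarm:
  Country A's expected payoff from Arm: q·(-9) + (1−q)·2 = -11q + 2
  Country A's expected payoff from Disarm: q·2 + (1−q)·(-7) = 9q - 7
  -11q + 2 = 9q - 7  ⇒  -20q = -9  ⇒  q = 9/20.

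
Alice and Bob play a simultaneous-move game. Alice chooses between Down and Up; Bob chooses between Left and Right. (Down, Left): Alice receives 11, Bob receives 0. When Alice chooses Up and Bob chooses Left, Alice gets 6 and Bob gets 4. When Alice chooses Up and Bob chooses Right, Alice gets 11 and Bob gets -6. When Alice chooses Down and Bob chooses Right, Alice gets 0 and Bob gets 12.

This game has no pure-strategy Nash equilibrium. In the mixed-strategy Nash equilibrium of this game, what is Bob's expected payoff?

In a mixed equilibrium Bob is indifferent between Left and Right; this condition fixes p.
  Bob's payoff to Left: p·0 + (1−p)·4 = -4p + 4
  Bob's payoff to Right: p·12 + (1−p)·(-6) = 18p - 6
  -4p + 4 = 18p - 6  ⇒  -22p = -10  ⇒  p = 5/11.
At equilibrium Bob is indifferent across columns, so Bob's payoff equals the payoff from Left: (5/11)·0 + (6/11)·4 = 24/11.

24/11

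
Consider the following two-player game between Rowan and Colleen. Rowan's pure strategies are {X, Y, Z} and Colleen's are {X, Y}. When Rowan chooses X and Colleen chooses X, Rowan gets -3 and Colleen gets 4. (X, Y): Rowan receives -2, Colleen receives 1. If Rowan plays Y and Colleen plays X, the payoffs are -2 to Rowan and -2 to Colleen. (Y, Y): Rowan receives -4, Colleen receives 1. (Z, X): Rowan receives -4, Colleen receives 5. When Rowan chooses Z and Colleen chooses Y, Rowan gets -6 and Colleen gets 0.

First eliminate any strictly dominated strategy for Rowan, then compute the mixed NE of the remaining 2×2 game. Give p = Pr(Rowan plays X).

p = 1/2

Rowan's strategy Z is strictly dominated by Y: -2 > -4 and -4 > -6. Eliminate Z.
Colleen's indifference between X and Y determines Rowan's mixing probability p:
  Colleen's payoff to X: p·4 + (1−p)·(-2) = 6p - 2
  Colleen's payoff to Y: p·1 + (1−p)·1 = 1
  6p - 2 = 1  ⇒  6p = 3  ⇒  p = 1/2.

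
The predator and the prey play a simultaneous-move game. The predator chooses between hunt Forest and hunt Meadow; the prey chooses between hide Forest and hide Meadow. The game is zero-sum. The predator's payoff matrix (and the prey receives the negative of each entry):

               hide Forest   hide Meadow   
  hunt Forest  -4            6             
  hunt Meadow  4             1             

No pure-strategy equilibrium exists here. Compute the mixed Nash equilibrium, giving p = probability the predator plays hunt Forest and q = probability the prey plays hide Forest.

p = 3/13, q = 5/13

Set the prey's expected payoff from hide Forest equal to that from hide Meadow:
  the prey's expected payoff from hide Forest: p·4 + (1−p)·(-4) = 8p - 4
  the prey's expected payoff from hide Meadow: p·(-6) + (1−p)·(-1) = -5p - 1
  8p - 4 = -5p - 1  ⇒  13p = 3  ⇒  p = 3/13.
For the predator to be willing to mix, the predator must be indifferent between hunt Forest and hunt Meadow, which pins down the prey's mix.
  the predator's expected payoff from hunt Forest: q·(-4) + (1−q)·6 = -10q + 6
  the predator's expected payoff from hunt Meadow: q·4 + (1−q)·1 = 3q + 1
  -10q + 6 = 3q + 1  ⇒  -13q = -5  ⇒  q = 5/13.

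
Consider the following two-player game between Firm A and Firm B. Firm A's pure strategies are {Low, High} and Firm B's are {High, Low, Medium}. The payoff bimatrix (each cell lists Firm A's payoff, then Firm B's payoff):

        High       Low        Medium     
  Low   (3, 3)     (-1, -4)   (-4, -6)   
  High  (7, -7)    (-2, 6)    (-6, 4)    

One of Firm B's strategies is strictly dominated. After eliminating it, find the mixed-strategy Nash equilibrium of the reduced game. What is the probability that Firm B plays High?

Firm B's strategy Medium is strictly dominated by Low: -4 > -6 and 6 > 4. Eliminate Medium.
For Firm A to be willing to mix, Firm A must be indifferent between Low and High, which pins down Firm B's mix.
  Firm A's expected payoff from Low: q·3 + (1−q)·(-1) = 4q - 1
  Firm A's expected payoff from High: q·7 + (1−q)·(-2) = 9q - 2
  4q - 1 = 9q - 2  ⇒  -5q = -1  ⇒  q = 1/5.

q = 1/5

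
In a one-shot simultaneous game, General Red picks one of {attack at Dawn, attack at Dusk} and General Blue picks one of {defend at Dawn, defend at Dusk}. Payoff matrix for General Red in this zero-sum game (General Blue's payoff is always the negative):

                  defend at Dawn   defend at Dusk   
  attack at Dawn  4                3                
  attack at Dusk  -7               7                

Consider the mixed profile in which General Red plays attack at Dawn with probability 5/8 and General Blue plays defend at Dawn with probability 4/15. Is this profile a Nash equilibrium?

No

Given General Red's mix p = 5/8, General Blue's payoff from defend at Dawn is 1/8 but from defend at Dusk is -9/2. General Blue strictly prefers defend at Dawn, so General Blue would not mix.
So the proposed profile is not a Nash equilibrium.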